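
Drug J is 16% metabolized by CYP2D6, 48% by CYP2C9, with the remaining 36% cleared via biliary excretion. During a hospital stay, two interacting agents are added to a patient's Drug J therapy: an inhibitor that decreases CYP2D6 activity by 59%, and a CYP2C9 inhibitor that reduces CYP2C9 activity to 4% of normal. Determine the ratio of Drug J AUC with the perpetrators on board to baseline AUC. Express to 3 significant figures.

The CYP2D6 pathway (16% of clearance) drops to 0.41× activity: 0.16 × 0.41 = 0.0656.
The CYP2C9 pathway (48% of clearance) drops to 0.04× activity: 0.48 × 0.04 = 0.0192.
The remaining 36% of clearance is unaffected.
New clearance relative to baseline: 0.0656 + 0.0192 + 0.36 = 0.4448.
Net AUC ratio = 1 / 0.4448 = 2.25.

2.25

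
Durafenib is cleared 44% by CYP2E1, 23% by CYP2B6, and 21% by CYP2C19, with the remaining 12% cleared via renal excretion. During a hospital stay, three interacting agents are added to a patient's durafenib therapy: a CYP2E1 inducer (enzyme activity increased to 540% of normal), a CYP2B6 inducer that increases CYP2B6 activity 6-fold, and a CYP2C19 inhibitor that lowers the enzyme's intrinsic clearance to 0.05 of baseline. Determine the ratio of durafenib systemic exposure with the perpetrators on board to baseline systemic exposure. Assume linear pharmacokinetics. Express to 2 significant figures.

0.26

The CYP2E1 pathway (44% of clearance) increases to 5.4× activity: 0.44 × 5.4 = 2.376.
The CYP2B6 pathway (23% of clearance) rises to 6× activity: 0.23 × 6 = 1.38.
The CYP2C19 pathway (21% of clearance) is reduced to 0.05× activity: 0.21 × 0.05 = 0.0105.
The remaining 12% of clearance is unaffected.
CL_new/CL_old = 2.376 + 1.38 + 0.0105 + 0.12 = 3.8865.
Net systemic exposure ratio = 1 / 3.8865 = 0.26.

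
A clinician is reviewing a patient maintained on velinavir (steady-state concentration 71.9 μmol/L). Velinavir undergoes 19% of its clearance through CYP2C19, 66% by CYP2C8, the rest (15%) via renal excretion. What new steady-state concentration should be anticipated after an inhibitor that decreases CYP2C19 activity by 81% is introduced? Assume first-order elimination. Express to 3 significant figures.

The CYP2C19 pathway (19% of clearance) falls to 0.19× activity: 0.19 × 0.19 = 0.0361.
CYP2C8 (66%) and the residual 15% are unaffected.
Relative clearance = 0.0361 + 0.66 + 0.15 = 0.8461.
New steady-state concentration = baseline ÷ relative clearance = 71.9 / 0.8461 = 85.0 μmol/L.

85.0 μmol/L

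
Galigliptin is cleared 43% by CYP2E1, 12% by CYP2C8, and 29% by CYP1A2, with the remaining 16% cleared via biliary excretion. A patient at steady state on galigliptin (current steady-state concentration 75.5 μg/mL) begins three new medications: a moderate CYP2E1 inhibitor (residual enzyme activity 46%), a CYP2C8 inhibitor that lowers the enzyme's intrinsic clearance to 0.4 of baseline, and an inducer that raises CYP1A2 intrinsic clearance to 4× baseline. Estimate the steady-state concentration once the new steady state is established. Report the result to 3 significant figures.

The CYP2E1 pathway (43% of clearance) is reduced to 0.46× activity: 0.43 × 0.46 = 0.1978.
The CYP2C8 pathway (12% of clearance) drops to 0.4× activity: 0.12 × 0.4 = 0.048.
The CYP1A2 pathway (29% of clearance) is boosted to 4× activity: 0.29 × 4 = 1.16.
Non-CYP routes (16%) are unchanged.
CL_new/CL_old = 0.1978 + 0.048 + 1.16 + 0.16 = 1.5658.
New steady-state concentration = 75.5 / 1.5658 = 48.2 μg/mL (concentration scales inversely with clearance).

48.2 μg/mL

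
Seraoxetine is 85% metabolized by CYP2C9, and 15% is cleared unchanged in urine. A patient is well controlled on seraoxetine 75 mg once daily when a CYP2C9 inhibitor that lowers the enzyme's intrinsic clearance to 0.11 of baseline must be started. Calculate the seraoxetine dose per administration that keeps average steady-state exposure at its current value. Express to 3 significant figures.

CYP2C9: 0.85 × 0.11 = 0.0935
Other: 0.15 (unchanged)
Relative clearance = 0.0935 + 0.15 = 0.2435.
Css,avg = (dose rate)/CL, so holding Css fixed requires dose ∝ CL: 75 × 0.2435 = 18.3 mg.

18.3 mg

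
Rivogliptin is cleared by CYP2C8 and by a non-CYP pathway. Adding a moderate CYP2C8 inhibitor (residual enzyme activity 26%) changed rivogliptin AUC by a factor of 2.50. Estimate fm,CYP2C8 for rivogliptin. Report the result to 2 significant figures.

CL'/CL = 1 / 2.50 = 0.4
0.26·fm + (1 − fm) = 0.4
fm = (0.4 − 1) / (0.26 − 1) = 0.81

0.81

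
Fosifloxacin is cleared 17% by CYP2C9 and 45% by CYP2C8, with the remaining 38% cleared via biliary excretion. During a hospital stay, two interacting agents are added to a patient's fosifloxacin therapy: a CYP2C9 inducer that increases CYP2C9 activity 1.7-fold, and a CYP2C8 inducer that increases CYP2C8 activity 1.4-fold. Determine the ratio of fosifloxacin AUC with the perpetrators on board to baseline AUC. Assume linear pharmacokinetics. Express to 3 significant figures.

CYP2C9: 0.17 × 1.7 = 0.289
CYP2C8: 0.45 × 1.4 = 0.63
Other: 0.38 (unchanged)
New clearance relative to baseline: 0.289 + 0.63 + 0.38 = 1.299.
Net AUC ratio = 1 / 1.299 = 0.770.

0.770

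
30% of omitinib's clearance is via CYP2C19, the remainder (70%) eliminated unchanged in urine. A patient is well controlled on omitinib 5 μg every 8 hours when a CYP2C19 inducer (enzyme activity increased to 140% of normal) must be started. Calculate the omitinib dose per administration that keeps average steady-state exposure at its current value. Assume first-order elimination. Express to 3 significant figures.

5.60 μg

The CYP2C19 pathway (30% of clearance) is boosted to 1.4× activity: 0.3 × 1.4 = 0.42.
Non-CYP routes (70%) are unchanged.
Relative clearance = 0.42 + 0.7 = 1.12.
To maintain the same steady-state level, dose must scale with clearance: new dose = 5 × 1.12 = 5.60 μg.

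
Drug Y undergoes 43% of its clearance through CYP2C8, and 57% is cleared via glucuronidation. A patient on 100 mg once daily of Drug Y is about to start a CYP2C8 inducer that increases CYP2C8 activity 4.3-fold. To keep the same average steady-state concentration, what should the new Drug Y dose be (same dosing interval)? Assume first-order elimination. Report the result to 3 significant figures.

242 mg

The CYP2C8 pathway (43% of clearance) is boosted to 4.3× activity: 0.43 × 4.3 = 1.849.
The remaining 57% of clearance is unaffected.
New clearance relative to baseline: 1.849 + 0.57 = 2.419.
Exposure is unchanged when dose changes in proportion to clearance. New dose = 100 mg × 2.419 = 242 mg.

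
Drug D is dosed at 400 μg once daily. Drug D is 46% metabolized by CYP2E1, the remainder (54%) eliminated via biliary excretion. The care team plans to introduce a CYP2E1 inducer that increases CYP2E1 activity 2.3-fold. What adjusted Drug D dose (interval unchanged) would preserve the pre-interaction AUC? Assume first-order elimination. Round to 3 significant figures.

The CYP2E1 pathway (46% of clearance) increases to 2.3× activity: 0.46 × 2.3 = 1.058.
The remaining 54% of clearance is unaffected.
Relative clearance = 1.058 + 0.54 = 1.598.
Css,avg = (dose rate)/CL, so holding Css fixed requires dose ∝ CL: 400 × 1.598 = 639 μg.

639 μg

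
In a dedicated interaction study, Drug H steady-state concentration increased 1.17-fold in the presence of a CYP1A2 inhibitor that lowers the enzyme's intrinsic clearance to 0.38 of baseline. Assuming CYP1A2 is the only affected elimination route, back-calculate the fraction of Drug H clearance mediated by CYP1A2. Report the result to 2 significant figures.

0.23

Write x for the fraction cleared via CYP1A2. The observed steady-state concentration change means clearance fell to 1/1.17 = 0.8547 of baseline.
Setting x·0.38 + (1 − x) = 0.8547 and solving: x = (0.8547 − 1)/(0.38 − 1) = 0.23.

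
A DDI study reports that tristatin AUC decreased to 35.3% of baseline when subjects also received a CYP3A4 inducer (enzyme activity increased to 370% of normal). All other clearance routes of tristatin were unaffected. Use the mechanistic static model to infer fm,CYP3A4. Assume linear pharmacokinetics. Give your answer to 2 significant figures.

0.68

CL'/CL = 1 / 0.353 = 2.833
3.7·fm + (1 − fm) = 2.833
fm = (2.833 − 1) / (3.7 − 1) = 0.68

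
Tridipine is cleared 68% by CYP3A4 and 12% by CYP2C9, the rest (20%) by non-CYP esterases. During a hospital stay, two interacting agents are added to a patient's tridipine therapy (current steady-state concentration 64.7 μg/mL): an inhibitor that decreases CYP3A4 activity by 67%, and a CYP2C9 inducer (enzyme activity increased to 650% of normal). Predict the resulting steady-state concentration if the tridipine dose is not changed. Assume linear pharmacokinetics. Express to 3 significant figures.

53.7 μg/mL

The CYP3A4 pathway (68% of clearance) falls to 0.33× activity: 0.68 × 0.33 = 0.2244.
The CYP2C9 pathway (12% of clearance) increases to 6.5× activity: 0.12 × 6.5 = 0.78.
The remaining 20% of clearance is unaffected.
CL_new/CL_old = 0.2244 + 0.78 + 0.2 = 1.2044.
Steady-state concentration ∝ 1/CL: new value = 64.7 / 1.2044 = 53.7 μg/mL.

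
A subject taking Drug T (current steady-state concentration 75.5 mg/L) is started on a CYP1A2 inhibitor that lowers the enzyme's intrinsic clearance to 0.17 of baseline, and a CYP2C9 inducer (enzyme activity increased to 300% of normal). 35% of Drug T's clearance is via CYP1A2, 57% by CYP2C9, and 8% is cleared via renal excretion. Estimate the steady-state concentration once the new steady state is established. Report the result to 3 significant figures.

40.8 mg/L

The CYP1A2 pathway (35% of clearance) is reduced to 0.17× activity: 0.35 × 0.17 = 0.0595.
The CYP2C9 pathway (57% of clearance) is boosted to 3× activity: 0.57 × 3 = 1.71.
The remaining 8% of clearance is unaffected.
Relative clearance = 0.0595 + 1.71 + 0.08 = 1.8495.
Steady-state concentration ∝ 1/CL: new value = 75.5 / 1.8495 = 40.8 mg/L.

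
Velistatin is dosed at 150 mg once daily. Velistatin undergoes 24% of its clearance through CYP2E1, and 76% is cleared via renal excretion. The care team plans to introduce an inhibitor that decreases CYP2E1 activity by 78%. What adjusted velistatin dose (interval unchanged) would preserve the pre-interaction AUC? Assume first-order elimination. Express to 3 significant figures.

CYP2E1: 0.24 × 0.22 = 0.0528
Other: 0.76 (unchanged)
Relative clearance = 0.0528 + 0.76 = 0.8128.
Css,avg = (dose rate)/CL, so holding Css fixed requires dose ∝ CL: 150 × 0.8128 = 122 mg.

122 mg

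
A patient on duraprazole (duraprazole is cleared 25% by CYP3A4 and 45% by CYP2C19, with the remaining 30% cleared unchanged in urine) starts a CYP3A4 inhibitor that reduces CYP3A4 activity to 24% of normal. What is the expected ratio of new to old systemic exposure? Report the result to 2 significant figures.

1.2

CYP3A4: 0.25 × 0.24 = 0.06
CYP2C19: 0.45 (unchanged)
Other: 0.3 (unchanged)
CL_new/CL_old = 0.06 + 0.45 + 0.3 = 0.81.
Since systemic exposure ∝ 1/CL, the ratio is 1 / 0.81 = 1.2.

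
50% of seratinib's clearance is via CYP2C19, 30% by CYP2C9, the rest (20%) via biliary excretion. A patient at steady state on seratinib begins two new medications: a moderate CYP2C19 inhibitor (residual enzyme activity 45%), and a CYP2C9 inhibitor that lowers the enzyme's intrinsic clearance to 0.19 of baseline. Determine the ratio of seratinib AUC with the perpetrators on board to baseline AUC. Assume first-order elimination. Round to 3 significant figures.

2.07

CYP2C19: 0.5 × 0.45 = 0.225
CYP2C9: 0.3 × 0.19 = 0.057
Other: 0.2 (unchanged)
New clearance relative to baseline: 0.225 + 0.057 + 0.2 = 0.482.
Because AUC varies inversely with clearance, the combined effect is 1 / 0.482 = 2.07.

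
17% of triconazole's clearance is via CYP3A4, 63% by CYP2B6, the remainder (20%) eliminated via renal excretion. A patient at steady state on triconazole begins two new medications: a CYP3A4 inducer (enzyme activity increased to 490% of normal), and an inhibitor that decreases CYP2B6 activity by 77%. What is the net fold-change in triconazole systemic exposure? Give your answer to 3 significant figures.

0.849

CYP3A4: 0.17 × 4.9 = 0.833
CYP2B6: 0.63 × 0.23 = 0.1449
Other: 0.2 (unchanged)
CL_new/CL_old = 0.833 + 0.1449 + 0.2 = 1.1779.
Because systemic exposure varies inversely with clearance, the combined effect is 1 / 1.1779 = 0.849.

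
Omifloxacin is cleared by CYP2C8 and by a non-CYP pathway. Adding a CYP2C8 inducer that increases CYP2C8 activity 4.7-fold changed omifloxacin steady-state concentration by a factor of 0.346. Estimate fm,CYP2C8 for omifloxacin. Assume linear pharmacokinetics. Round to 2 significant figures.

0.51

CL'/CL = 1 / 0.346 = 2.89
4.7·fm + (1 − fm) = 2.89
fm = (2.89 − 1) / (4.7 − 1) = 0.51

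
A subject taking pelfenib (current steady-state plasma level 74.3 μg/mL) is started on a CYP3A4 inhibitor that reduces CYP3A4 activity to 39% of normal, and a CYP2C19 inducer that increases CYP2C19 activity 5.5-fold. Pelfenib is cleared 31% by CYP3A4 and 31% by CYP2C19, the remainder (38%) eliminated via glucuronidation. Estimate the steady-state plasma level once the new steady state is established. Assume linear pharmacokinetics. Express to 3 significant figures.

33.7 μg/mL

CYP3A4: 0.31 × 0.39 = 0.1209
CYP2C19: 0.31 × 5.5 = 1.705
Other: 0.38 (unchanged)
Relative clearance = 0.1209 + 1.705 + 0.38 = 2.2059.
Steady-state plasma level ∝ 1/CL: new value = 74.3 / 2.2059 = 33.7 μg/mL.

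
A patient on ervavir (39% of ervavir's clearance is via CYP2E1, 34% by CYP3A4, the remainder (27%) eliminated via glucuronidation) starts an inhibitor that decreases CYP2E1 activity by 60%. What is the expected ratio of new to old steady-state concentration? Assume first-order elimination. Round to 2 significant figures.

The CYP2E1 pathway (39% of clearance) falls to 0.4× activity: 0.39 × 0.4 = 0.156.
CYP3A4 (34%) and the residual 27% are unaffected.
Relative clearance = 0.156 + 0.34 + 0.27 = 0.766.
Steady-state concentration ratio = CL_old/CL_new = 1 / 0.766 = 1.3.

1.3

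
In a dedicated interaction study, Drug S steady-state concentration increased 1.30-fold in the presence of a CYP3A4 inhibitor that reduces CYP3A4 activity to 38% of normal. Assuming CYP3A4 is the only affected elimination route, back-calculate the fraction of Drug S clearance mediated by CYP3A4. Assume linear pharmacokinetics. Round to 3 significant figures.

0.372

Call the CYP3A4 fraction fm. After the interaction, CL_new/CL_old = fm × 0.38 + (1 − fm).
Steady-state concentration ratio = 1 / (new CL fraction), so new CL fraction = 1 / 1.30 = 0.7692.
fm × 0.38 + 1 − fm = 0.7692  ⇒  fm × (0.38 − 1) = −0.2308  ⇒  fm = 0.372.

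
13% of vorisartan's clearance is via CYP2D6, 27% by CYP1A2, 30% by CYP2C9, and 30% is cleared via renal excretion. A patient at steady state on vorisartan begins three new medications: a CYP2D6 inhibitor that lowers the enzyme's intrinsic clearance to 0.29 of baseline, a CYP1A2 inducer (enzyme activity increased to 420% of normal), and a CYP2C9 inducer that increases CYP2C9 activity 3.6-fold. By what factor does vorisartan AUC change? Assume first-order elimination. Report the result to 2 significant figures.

0.39

The CYP2D6 pathway (13% of clearance) drops to 0.29× activity: 0.13 × 0.29 = 0.0377.
The CYP1A2 pathway (27% of clearance) rises to 4.2× activity: 0.27 × 4.2 = 1.134.
The CYP2C9 pathway (30% of clearance) increases to 3.6× activity: 0.3 × 3.6 = 1.08.
The remaining 30% of clearance is unaffected.
New clearance relative to baseline: 0.0377 + 1.134 + 1.08 + 0.3 = 2.5517.
AUC ∝ 1/CL: fold-change = 1 / 2.5517 = 0.39.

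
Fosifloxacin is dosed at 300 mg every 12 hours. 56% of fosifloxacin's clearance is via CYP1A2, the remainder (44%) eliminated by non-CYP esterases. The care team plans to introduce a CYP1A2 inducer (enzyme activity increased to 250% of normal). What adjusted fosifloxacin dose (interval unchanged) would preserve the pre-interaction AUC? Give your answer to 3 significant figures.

552 mg

The CYP1A2 pathway (56% of clearance) increases to 2.5× activity: 0.56 × 2.5 = 1.4.
The remaining 44% of clearance is unaffected.
CL_new/CL_old = 1.4 + 0.44 = 1.84.
Css,avg = (dose rate)/CL, so holding Css fixed requires dose ∝ CL: 300 × 1.84 = 552 mg.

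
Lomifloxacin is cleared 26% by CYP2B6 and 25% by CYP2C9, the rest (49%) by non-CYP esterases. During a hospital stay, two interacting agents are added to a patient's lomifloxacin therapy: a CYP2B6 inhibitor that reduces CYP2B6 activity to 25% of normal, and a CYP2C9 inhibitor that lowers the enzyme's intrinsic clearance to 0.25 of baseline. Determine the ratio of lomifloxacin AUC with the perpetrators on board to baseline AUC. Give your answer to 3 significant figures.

CYP2B6: 0.26 × 0.25 = 0.065
CYP2C9: 0.25 × 0.25 = 0.0625
Other: 0.49 (unchanged)
New clearance relative to baseline: 0.065 + 0.0625 + 0.49 = 0.6175.
Net AUC ratio = 1 / 0.6175 = 1.62.

1.62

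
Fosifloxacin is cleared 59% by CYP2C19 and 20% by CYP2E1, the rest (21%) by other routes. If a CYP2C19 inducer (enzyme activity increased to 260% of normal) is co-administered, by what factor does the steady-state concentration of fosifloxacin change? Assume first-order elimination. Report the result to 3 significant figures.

0.514

CYP2C19: 0.59 × 2.6 = 1.534
CYP2E1: 0.2 (unchanged)
Other: 0.21 (unchanged)
Relative clearance = 1.534 + 0.2 + 0.21 = 1.944.
Steady-state concentration is inversely proportional to clearance, so the fold-change is 1 / 1.944 = 0.514.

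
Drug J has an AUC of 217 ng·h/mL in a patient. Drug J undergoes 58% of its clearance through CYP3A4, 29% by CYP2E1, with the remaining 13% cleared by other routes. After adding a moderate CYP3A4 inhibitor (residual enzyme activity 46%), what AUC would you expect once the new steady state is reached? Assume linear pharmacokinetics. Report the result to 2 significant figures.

3.2 × 10² ng·h/mL

CYP3A4: 0.58 × 0.46 = 0.2668
CYP2E1: 0.29 (unchanged)
Other: 0.13 (unchanged)
Relative clearance = 0.2668 + 0.29 + 0.13 = 0.6868.
New AUC = baseline ÷ relative clearance = 217 / 0.6868 = 3.2 × 10² ng·h/mL.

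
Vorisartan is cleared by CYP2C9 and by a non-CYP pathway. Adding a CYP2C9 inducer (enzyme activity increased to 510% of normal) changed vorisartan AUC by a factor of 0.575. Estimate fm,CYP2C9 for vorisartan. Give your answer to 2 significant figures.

0.18

Call the CYP2C9 fraction fm. After the interaction, CL_new/CL_old = fm × 5.1 + (1 − fm).
AUC ratio = 1 / (new CL fraction), so new CL fraction = 1 / 0.575 = 1.739.
fm × 5.1 + 1 − fm = 1.739  ⇒  fm × (5.1 − 1) = 0.7391  ⇒  fm = 0.18.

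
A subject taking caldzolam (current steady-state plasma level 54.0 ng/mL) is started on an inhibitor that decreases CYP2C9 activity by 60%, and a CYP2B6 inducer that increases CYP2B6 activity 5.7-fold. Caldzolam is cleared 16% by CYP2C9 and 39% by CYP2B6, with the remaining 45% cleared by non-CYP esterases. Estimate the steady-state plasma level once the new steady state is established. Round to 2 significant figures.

CYP2C9: 0.16 × 0.4 = 0.064
CYP2B6: 0.39 × 5.7 = 2.223
Other: 0.45 (unchanged)
Relative clearance = 0.064 + 2.223 + 0.45 = 2.737.
Steady-state plasma level ∝ 1/CL: new value = 54.0 / 2.737 = 20 ng/mL.

20 ng/mL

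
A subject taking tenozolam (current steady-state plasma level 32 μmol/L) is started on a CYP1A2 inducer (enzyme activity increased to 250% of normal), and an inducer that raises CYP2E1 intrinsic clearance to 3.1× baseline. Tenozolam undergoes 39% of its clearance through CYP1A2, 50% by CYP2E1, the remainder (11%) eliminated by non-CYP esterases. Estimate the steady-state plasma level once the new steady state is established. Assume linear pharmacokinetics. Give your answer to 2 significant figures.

12 μmol/L

The CYP1A2 pathway (39% of clearance) is boosted to 2.5× activity: 0.39 × 2.5 = 0.975.
The CYP2E1 pathway (50% of clearance) increases to 3.1× activity: 0.5 × 3.1 = 1.55.
The remaining 11% of clearance is unaffected.
New clearance relative to baseline: 0.975 + 1.55 + 0.11 = 2.635.
Dividing the baseline by the relative clearance: 32 / 2.635 = 12 μmol/L.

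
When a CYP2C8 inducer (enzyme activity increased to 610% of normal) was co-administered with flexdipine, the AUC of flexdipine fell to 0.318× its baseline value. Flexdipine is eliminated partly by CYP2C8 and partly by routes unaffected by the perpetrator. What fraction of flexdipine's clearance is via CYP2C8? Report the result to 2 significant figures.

0.42

Let x = fm,CYP2C8. Because AUC ∝ 1/CL, relative clearance rose to 1/0.318 = 3.145.
Only the CYP2C8 route changed, so 3.145 = x·6.1 + (1 − x), giving x = 0.42.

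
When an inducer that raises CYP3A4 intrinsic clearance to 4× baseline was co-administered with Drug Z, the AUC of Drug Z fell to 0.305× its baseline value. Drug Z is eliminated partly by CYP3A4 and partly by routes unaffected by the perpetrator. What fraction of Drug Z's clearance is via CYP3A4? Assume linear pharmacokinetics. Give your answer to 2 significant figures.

0.76

Call the CYP3A4 fraction fm. After the interaction, CL_new/CL_old = fm × 4 + (1 − fm).
AUC ratio = 1 / (new CL fraction), so new CL fraction = 1 / 0.305 = 3.279.
fm × 4 + 1 − fm = 3.279  ⇒  fm × (4 − 1) = 2.279  ⇒  fm = 0.76.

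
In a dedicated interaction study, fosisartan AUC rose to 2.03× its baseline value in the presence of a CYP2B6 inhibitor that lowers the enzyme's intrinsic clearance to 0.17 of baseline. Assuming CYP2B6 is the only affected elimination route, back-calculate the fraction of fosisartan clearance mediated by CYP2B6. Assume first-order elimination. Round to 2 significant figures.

Call the CYP2B6 fraction fm. After the interaction, CL_new/CL_old = fm × 0.17 + (1 − fm).
AUC ratio = 1 / (new CL fraction), so new CL fraction = 1 / 2.03 = 0.4926.
fm × 0.17 + 1 − fm = 0.4926  ⇒  fm × (0.17 − 1) = −0.5074  ⇒  fm = 0.61.

0.61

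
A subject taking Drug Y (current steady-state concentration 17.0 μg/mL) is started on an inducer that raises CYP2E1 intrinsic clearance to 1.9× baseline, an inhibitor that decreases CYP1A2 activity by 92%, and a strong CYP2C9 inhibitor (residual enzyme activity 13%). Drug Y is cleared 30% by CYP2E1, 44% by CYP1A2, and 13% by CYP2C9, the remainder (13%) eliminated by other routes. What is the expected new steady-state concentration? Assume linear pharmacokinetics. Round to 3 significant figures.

The CYP2E1 pathway (30% of clearance) rises to 1.9× activity: 0.3 × 1.9 = 0.57.
The CYP1A2 pathway (44% of clearance) is reduced to 0.08× activity: 0.44 × 0.08 = 0.0352.
The CYP2C9 pathway (13% of clearance) drops to 0.13× activity: 0.13 × 0.13 = 0.0169.
Non-CYP routes (13%) are unchanged.
New clearance relative to baseline: 0.57 + 0.0352 + 0.0169 + 0.13 = 0.7521.
New steady-state concentration = 17.0 / 0.7521 = 22.6 μg/mL (concentration scales inversely with clearance).

22.6 μg/mL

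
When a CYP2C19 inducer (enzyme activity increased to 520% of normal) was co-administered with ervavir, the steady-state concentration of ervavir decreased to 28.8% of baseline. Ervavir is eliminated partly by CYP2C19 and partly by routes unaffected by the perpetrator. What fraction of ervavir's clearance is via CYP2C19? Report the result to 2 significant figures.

CL'/CL = 1 / 0.288 = 3.472
5.2·fm + (1 − fm) = 3.472
fm = (3.472 − 1) / (5.2 − 1) = 0.59

0.59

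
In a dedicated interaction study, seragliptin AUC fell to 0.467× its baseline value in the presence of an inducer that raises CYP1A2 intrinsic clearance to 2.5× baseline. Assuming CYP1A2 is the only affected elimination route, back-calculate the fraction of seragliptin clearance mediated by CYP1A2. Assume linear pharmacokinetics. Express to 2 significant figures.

0.76

Let x = fm,CYP1A2. Because AUC ∝ 1/CL, relative clearance rose to 1/0.467 = 2.141.
Only the CYP1A2 route changed, so 2.141 = x·2.5 + (1 − x), giving x = 0.76.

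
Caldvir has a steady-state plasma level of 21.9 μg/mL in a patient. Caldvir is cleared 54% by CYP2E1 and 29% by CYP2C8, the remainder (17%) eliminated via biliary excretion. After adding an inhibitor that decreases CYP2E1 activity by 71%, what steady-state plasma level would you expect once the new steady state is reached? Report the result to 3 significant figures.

CYP2E1: 0.54 × 0.29 = 0.1566
CYP2C8: 0.29 (unchanged)
Other: 0.17 (unchanged)
New clearance relative to baseline: 0.1566 + 0.29 + 0.17 = 0.6166.
Steady-state plasma level ∝ 1/CL, so new value = 21.9 / 0.6166 = 35.5 μg/mL.

35.5 μg/mL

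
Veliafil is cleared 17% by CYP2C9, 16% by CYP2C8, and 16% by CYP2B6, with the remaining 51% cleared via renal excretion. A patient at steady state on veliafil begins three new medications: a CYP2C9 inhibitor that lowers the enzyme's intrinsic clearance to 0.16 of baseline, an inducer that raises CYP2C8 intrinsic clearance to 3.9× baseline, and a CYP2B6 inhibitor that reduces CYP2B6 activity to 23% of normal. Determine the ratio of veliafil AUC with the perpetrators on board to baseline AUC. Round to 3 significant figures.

0.835

The CYP2C9 pathway (17% of clearance) is reduced to 0.16× activity: 0.17 × 0.16 = 0.0272.
The CYP2C8 pathway (16% of clearance) is boosted to 3.9× activity: 0.16 × 3.9 = 0.624.
The CYP2B6 pathway (16% of clearance) falls to 0.23× activity: 0.16 × 0.23 = 0.0368.
Non-CYP routes (51%) are unchanged.
New clearance relative to baseline: 0.0272 + 0.624 + 0.0368 + 0.51 = 1.198.
Because AUC varies inversely with clearance, the combined effect is 1 / 1.198 = 0.835.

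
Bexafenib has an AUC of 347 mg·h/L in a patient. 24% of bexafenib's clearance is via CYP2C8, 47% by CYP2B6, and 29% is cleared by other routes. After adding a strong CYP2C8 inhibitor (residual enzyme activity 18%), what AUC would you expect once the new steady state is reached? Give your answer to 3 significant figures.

The CYP2C8 pathway (24% of clearance) is reduced to 0.18× activity: 0.24 × 0.18 = 0.0432.
CYP2B6 (47%) and the residual 29% are unaffected.
Relative clearance = 0.0432 + 0.47 + 0.29 = 0.8032.
New AUC = baseline ÷ relative clearance = 347 / 0.8032 = 432 mg·h/L.

432 mg·h/L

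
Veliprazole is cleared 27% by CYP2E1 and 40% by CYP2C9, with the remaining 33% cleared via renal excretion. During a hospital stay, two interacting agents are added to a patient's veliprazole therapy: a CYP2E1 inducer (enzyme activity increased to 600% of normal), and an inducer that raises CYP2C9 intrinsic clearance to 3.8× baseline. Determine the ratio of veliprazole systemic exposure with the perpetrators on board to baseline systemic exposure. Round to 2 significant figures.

0.29

CYP2E1: 0.27 × 6 = 1.62
CYP2C9: 0.4 × 3.8 = 1.52
Other: 0.33 (unchanged)
New clearance relative to baseline: 1.62 + 1.52 + 0.33 = 3.47.
Because systemic exposure varies inversely with clearance, the combined effect is 1 / 3.47 = 0.29.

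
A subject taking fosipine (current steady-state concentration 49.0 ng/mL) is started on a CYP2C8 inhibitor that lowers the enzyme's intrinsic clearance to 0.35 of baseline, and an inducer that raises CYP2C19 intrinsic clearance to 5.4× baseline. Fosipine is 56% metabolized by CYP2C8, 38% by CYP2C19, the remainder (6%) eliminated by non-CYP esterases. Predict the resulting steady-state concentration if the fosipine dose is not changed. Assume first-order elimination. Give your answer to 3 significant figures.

The CYP2C8 pathway (56% of clearance) falls to 0.35× activity: 0.56 × 0.35 = 0.196.
The CYP2C19 pathway (38% of clearance) is boosted to 5.4× activity: 0.38 × 5.4 = 2.052.
Non-CYP routes (6%) are unchanged.
Relative clearance = 0.196 + 2.052 + 0.06 = 2.308.
Dividing the baseline by the relative clearance: 49.0 / 2.308 = 21.2 ng/mL.

21.2 ng/mL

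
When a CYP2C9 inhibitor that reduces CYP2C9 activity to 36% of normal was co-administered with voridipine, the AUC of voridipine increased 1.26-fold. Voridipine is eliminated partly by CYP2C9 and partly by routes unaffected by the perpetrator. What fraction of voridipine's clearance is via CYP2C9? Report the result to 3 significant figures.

0.322

Call the CYP2C9 fraction fm. After the interaction, CL_new/CL_old = fm × 0.36 + (1 − fm).
AUC ratio = 1 / (new CL fraction), so new CL fraction = 1 / 1.26 = 0.7937.
fm × 0.36 + 1 − fm = 0.7937  ⇒  fm × (0.36 − 1) = −0.2063  ⇒  fm = 0.322.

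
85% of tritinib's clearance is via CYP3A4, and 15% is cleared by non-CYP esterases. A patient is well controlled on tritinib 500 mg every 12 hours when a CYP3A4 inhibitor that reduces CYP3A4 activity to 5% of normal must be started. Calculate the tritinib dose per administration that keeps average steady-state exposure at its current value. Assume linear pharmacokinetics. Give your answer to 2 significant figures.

CYP3A4: 0.85 × 0.05 = 0.0425
Other: 0.15 (unchanged)
CL_new/CL_old = 0.0425 + 0.15 = 0.1925.
Css,avg = (dose rate)/CL, so holding Css fixed requires dose ∝ CL: 500 × 0.1925 = 96 mg.

96 mg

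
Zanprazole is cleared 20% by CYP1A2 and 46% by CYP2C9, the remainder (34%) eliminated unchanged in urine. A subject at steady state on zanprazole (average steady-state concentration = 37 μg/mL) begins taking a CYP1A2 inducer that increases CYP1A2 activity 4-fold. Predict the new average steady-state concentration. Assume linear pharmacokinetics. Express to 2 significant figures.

23 μg/mL

CYP1A2: 0.2 × 4 = 0.8
CYP2C9: 0.46 (unchanged)
Other: 0.34 (unchanged)
New clearance relative to baseline: 0.8 + 0.46 + 0.34 = 1.6.
Average steady-state concentration ∝ 1/CL, so new value = 37 / 1.6 = 23 μg/mL.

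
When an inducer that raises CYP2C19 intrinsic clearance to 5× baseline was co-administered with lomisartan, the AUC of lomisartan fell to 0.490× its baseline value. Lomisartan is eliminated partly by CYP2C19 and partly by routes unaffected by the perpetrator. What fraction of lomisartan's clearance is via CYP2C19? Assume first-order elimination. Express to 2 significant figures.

CL'/CL = 1 / 0.490 = 2.041
5·fm + (1 − fm) = 2.041
fm = (2.041 − 1) / (5 − 1) = 0.26

0.26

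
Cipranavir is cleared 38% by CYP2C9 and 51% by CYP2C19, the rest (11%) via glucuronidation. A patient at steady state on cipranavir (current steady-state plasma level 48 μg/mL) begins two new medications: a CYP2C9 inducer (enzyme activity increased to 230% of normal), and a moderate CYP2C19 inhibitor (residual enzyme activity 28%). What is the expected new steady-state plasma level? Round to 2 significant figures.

The CYP2C9 pathway (38% of clearance) rises to 2.3× activity: 0.38 × 2.3 = 0.874.
The CYP2C19 pathway (51% of clearance) is reduced to 0.28× activity: 0.51 × 0.28 = 0.1428.
The remaining 11% of clearance is unaffected.
Relative clearance = 0.874 + 0.1428 + 0.11 = 1.1268.
Dividing the baseline by the relative clearance: 48 / 1.1268 = 43 μg/mL.

43 μg/mL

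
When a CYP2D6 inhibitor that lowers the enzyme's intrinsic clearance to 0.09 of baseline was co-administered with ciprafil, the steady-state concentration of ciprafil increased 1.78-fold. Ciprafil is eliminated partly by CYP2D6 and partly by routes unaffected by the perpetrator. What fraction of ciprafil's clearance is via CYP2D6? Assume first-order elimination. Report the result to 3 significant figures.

0.482

Let x = fm,CYP2D6. Because steady-state concentration ∝ 1/CL, relative clearance fell to 1/1.78 = 0.5618.
Setting x·0.09 + (1 − x) = 0.5618 and solving: x = (0.5618 − 1)/(0.09 − 1) = 0.482.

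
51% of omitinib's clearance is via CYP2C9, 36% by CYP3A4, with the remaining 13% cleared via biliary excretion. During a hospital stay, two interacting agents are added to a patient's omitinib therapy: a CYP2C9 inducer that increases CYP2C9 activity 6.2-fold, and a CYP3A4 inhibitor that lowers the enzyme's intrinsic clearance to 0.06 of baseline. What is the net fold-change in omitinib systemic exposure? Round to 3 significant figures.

The CYP2C9 pathway (51% of clearance) rises to 6.2× activity: 0.51 × 6.2 = 3.162.
The CYP3A4 pathway (36% of clearance) falls to 0.06× activity: 0.36 × 0.06 = 0.0216.
Non-CYP routes (13%) are unchanged.
CL_new/CL_old = 3.162 + 0.0216 + 0.13 = 3.3136.
Net systemic exposure ratio = 1 / 3.3136 = 0.302.

0.302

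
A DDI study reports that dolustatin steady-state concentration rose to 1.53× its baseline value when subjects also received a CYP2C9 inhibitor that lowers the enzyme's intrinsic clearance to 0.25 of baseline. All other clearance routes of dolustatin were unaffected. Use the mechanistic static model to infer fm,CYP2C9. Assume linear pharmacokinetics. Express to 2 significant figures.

Let x = fm,CYP2C9. Because steady-state concentration ∝ 1/CL, relative clearance fell to 1/1.53 = 0.6536.
Only the CYP2C9 route changed, so 0.6536 = x·0.25 + (1 − x), giving x = 0.46.

0.46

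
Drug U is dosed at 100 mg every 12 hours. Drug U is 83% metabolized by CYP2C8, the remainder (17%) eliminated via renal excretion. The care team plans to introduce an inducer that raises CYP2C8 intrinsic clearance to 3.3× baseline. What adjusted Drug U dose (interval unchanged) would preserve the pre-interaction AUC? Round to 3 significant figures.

291 mg

The CYP2C8 pathway (83% of clearance) increases to 3.3× activity: 0.83 × 3.3 = 2.739.
Non-CYP routes (17%) are unchanged.
New clearance relative to baseline: 2.739 + 0.17 = 2.909.
To maintain the same steady-state level, dose must scale with clearance: new dose = 100 × 2.909 = 291 mg.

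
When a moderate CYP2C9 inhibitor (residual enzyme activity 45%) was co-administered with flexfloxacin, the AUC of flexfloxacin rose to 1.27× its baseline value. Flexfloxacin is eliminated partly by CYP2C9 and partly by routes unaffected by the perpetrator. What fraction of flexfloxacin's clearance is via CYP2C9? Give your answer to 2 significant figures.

Call the CYP2C9 fraction fm. After the interaction, CL_new/CL_old = fm × 0.45 + (1 − fm).
AUC ratio = 1 / (new CL fraction), so new CL fraction = 1 / 1.27 = 0.7874.
fm × 0.45 + 1 − fm = 0.7874  ⇒  fm × (0.45 − 1) = −0.2126  ⇒  fm = 0.39.

0.39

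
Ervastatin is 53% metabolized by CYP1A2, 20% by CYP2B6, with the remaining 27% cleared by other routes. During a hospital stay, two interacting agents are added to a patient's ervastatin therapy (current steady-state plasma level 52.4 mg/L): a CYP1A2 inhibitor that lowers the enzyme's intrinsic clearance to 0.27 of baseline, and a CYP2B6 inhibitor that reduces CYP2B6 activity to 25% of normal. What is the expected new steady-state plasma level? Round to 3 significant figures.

CYP1A2: 0.53 × 0.27 = 0.1431
CYP2B6: 0.2 × 0.25 = 0.05
Other: 0.27 (unchanged)
New clearance relative to baseline: 0.1431 + 0.05 + 0.27 = 0.4631.
Steady-state plasma level ∝ 1/CL: new value = 52.4 / 0.4631 = 113 mg/L.

113 mg/L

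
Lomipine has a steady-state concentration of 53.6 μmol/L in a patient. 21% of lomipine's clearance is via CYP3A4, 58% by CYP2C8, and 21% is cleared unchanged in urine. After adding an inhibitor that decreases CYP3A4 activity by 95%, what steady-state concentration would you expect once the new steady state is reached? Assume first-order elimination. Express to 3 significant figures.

The CYP3A4 pathway (21% of clearance) is reduced to 0.05× activity: 0.21 × 0.05 = 0.0105.
CYP2C8 (58%) and the residual 21% are unaffected.
CL_new/CL_old = 0.0105 + 0.58 + 0.21 = 0.8005.
With dosing unchanged, steady-state concentration scales as 1/CL: 53.6 / 0.8005 = 67.0 μmol/L.

67.0 μmol/L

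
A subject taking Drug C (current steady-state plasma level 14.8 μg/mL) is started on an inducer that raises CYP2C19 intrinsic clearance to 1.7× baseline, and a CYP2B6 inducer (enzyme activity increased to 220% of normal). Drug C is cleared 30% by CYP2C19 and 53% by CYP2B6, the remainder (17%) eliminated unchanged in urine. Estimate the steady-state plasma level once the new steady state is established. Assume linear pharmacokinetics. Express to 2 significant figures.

8.0 μg/mL

CYP2C19: 0.3 × 1.7 = 0.51
CYP2B6: 0.53 × 2.2 = 1.166
Other: 0.17 (unchanged)
CL_new/CL_old = 0.51 + 1.166 + 0.17 = 1.846.
New steady-state plasma level = 14.8 / 1.846 = 8.0 μg/mL (concentration scales inversely with clearance).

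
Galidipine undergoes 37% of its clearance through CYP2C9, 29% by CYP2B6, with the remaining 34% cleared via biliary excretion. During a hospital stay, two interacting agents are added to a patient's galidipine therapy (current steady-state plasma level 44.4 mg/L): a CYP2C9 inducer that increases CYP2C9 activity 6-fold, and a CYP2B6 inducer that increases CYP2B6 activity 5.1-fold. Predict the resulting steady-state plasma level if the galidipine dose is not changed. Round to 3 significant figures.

CYP2C9: 0.37 × 6 = 2.22
CYP2B6: 0.29 × 5.1 = 1.479
Other: 0.34 (unchanged)
CL_new/CL_old = 2.22 + 1.479 + 0.34 = 4.039.
New steady-state plasma level = 44.4 / 4.039 = 11.0 mg/L (concentration scales inversely with clearance).

11.0 mg/L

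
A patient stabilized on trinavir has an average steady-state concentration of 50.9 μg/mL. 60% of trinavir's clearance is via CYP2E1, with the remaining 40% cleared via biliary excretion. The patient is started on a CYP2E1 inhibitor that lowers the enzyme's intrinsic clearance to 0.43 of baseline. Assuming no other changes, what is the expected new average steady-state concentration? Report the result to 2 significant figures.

CYP2E1: 0.6 × 0.43 = 0.258
Other: 0.4 (unchanged)
New clearance relative to baseline: 0.258 + 0.4 = 0.658.
New average steady-state concentration = baseline ÷ relative clearance = 50.9 / 0.658 = 77 μg/mL.

77 μg/mL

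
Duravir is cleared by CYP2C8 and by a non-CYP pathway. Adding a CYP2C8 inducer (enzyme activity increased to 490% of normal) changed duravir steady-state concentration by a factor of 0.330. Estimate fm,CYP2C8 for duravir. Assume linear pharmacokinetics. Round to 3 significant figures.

0.521

Let fm be the CYP2C8 fraction. New clearance relative to baseline = fm × 4.9 + (1 − fm).
Steady-state concentration ratio = 1 / (new CL fraction), so new CL fraction = 1 / 0.330 = 3.03.
fm × 4.9 + 1 − fm = 3.03  ⇒  fm × (4.9 − 1) = 2.03  ⇒  fm = 0.521.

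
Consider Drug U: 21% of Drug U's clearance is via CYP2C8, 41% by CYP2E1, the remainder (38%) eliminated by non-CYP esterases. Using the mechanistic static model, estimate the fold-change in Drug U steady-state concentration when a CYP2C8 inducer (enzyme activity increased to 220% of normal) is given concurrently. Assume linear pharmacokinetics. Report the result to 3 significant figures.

0.799

The CYP2C8 pathway (21% of clearance) increases to 2.2× activity: 0.21 × 2.2 = 0.462.
CYP2E1 (41%) and the residual 38% are unaffected.
Relative clearance = 0.462 + 0.41 + 0.38 = 1.252.
Steady-state concentration ratio = CL_old/CL_new = 1 / 1.252 = 0.799.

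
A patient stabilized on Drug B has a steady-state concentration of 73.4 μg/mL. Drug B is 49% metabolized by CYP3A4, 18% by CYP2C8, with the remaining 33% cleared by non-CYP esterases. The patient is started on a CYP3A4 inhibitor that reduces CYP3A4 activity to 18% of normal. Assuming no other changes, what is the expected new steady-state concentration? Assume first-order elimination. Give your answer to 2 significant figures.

CYP3A4: 0.49 × 0.18 = 0.0882
CYP2C8: 0.18 (unchanged)
Other: 0.33 (unchanged)
New clearance relative to baseline: 0.0882 + 0.18 + 0.33 = 0.5982.
With dosing unchanged, steady-state concentration scales as 1/CL: 73.4 / 0.5982 = 1.2 × 10² μg/mL.

1.2 × 10² μg/mL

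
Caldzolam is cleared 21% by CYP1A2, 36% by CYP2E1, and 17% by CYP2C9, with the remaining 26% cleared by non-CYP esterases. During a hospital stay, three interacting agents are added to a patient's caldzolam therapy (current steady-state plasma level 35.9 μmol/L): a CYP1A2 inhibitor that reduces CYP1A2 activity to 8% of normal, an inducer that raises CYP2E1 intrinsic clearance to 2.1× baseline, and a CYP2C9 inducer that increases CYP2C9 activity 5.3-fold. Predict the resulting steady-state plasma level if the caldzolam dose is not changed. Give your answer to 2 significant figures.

19 μmol/L

CYP1A2: 0.21 × 0.08 = 0.0168
CYP2E1: 0.36 × 2.1 = 0.756
CYP2C9: 0.17 × 5.3 = 0.901
Other: 0.26 (unchanged)
New clearance relative to baseline: 0.0168 + 0.756 + 0.901 + 0.26 = 1.9338.
Steady-state plasma level ∝ 1/CL: new value = 35.9 / 1.9338 = 19 μmol/L.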